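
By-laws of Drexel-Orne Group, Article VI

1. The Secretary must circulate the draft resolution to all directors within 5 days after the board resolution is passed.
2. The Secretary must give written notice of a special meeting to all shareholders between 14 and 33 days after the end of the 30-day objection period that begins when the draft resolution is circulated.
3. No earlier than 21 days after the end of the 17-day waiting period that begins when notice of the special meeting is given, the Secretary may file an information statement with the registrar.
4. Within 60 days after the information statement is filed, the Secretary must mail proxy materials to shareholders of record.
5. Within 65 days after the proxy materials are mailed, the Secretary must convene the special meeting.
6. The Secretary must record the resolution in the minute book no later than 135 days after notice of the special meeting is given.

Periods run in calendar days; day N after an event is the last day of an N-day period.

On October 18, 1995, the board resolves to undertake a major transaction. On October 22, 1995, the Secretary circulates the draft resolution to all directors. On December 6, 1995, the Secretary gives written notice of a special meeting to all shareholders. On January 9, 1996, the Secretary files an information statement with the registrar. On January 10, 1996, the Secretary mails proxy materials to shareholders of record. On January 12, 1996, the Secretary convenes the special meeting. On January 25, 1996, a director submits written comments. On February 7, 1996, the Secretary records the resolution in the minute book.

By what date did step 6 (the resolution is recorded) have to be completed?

April 19, 1996

Step 6 runs from December 6, 1995, when notice of the special meeting is given. 135 days after December 6, 1995 is April 19, 1996.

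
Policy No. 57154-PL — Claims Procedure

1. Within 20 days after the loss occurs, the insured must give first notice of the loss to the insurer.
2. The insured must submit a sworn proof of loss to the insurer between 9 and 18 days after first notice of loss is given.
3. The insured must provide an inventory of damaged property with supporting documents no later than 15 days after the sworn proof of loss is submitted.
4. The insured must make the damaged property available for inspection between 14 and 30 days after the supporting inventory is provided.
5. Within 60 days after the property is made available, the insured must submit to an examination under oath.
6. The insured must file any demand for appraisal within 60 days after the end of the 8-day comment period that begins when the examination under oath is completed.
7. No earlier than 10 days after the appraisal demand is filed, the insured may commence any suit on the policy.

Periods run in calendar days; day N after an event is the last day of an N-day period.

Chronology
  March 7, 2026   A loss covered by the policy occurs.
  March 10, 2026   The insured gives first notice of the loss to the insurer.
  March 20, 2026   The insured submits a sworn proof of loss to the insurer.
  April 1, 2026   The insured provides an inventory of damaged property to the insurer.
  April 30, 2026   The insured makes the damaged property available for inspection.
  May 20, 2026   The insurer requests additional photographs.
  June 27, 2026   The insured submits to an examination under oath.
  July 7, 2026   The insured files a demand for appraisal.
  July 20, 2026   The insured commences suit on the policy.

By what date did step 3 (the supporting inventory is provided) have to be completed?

Step 3 runs from March 20, 2026, when the sworn proof of loss is submitted. 15 days after March 20, 2026 is April 4, 2026.

April 4, 2026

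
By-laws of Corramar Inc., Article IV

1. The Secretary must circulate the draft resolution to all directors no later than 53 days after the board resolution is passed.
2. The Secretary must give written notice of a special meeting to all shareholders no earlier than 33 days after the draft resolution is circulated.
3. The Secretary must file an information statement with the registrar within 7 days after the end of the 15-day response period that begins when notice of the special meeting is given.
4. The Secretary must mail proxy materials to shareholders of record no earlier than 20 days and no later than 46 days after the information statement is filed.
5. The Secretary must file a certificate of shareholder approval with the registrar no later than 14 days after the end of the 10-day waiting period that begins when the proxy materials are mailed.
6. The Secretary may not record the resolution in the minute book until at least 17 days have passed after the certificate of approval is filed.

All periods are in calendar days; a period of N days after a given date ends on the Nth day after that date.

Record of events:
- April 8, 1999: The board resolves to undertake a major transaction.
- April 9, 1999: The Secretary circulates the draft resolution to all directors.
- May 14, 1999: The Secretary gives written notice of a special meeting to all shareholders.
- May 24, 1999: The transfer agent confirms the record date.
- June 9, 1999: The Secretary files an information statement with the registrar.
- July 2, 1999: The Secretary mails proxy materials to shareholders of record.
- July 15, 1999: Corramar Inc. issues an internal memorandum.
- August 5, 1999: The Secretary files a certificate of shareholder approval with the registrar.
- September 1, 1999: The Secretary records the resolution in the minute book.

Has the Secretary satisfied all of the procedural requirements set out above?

No

(1) due by April 8, 1999 + 53 days = May 31, 1999; completed April 9, 1999, before the deadline.
(2) permitted from April 9, 1999 + 33 days = May 12, 1999 onward; done May 14, 1999 — permitted.
(3) due by May 29, 1999 + 7 days = June 5, 1999; not done until June 9, 1999, 4 days after the deadline.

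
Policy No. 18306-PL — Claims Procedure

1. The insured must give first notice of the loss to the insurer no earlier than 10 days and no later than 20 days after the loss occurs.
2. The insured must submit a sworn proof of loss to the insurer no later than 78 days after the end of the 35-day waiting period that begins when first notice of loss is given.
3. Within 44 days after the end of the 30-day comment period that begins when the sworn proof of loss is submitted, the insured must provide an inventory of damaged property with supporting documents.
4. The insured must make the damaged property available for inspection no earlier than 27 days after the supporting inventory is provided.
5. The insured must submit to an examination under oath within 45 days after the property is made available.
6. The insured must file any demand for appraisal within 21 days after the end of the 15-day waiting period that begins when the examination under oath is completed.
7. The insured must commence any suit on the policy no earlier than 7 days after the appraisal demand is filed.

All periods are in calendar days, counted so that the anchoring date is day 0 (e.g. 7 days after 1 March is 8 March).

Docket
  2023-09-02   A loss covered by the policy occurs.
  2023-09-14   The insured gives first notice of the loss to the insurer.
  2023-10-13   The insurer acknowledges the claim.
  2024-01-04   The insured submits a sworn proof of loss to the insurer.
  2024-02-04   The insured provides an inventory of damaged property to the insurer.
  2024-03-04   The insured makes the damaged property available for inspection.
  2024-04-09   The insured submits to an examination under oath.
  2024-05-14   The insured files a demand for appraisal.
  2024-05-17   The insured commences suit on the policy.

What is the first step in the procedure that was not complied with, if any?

Step 1: the window is 10–20 days after 2023-09-02 (when the loss occurs), so 2023-09-12 through 2023-09-22; done 2023-09-14, which is between those dates.
Step 2: 78 days after 2023-10-19 (end of the 35-day waiting period, which began when first notice of loss is given on 2023-09-14) is 2024-01-05; done 2024-01-04 — timely.
Step 3: 44 days after 2024-02-03 (end of the 30-day comment period, which began when the sworn proof of loss is submitted on 2024-01-04) is 2024-03-18; done 2024-02-04 — timely.
Step 4: the earliest permitted date is 27 days after 2024-02-04 (when the supporting inventory is provided), i.e. 2024-03-02; 2024-03-04 is on or after that date.
Step 5: 45 days after 2024-03-04 (when the property is made available) is 2024-04-18; done 2024-04-09 — timely.
Step 6: 21 days after 2024-04-24 (end of the 15-day waiting period, which began when the examination under oath is completed on 2024-04-09) is 2024-05-15; 2024-05-14 is within that limit.
Step 7: the earliest permitted date is 7 days after 2024-05-14 (when the appraisal demand is filed), i.e. 2024-05-21; acted on 2024-05-17, 4 days prematurely.
Later steps need not be reached.

Step 7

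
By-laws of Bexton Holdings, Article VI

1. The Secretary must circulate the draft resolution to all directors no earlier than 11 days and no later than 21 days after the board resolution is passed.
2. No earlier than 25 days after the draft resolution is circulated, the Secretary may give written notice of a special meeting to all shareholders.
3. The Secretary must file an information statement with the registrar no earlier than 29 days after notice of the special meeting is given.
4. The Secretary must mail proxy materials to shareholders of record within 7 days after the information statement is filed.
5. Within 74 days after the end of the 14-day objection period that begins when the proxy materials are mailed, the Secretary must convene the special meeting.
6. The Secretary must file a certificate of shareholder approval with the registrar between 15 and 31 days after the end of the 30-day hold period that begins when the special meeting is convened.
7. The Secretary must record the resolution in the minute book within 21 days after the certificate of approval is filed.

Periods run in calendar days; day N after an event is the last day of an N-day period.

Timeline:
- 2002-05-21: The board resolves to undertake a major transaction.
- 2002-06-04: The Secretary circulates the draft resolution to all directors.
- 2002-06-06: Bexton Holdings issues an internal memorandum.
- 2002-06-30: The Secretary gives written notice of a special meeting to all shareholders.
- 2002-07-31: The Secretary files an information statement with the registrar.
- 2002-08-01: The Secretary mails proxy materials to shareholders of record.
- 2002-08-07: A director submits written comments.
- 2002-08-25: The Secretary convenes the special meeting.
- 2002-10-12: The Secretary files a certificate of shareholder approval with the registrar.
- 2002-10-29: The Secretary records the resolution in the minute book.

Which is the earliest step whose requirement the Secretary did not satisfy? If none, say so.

Step 1: the window is 11–21 days after 2002-05-21 (when the board resolution is passed), so 2002-06-01 through 2002-06-11; 2002-06-04 falls inside that range.
Step 2: the earliest permitted date is 25 days after 2002-06-04 (when the draft resolution is circulated), i.e. 2002-06-29; done 2002-06-30 — permitted.
Step 3: the earliest permitted date is 29 days after 2002-06-30 (when notice of the special meeting is given), i.e. 2002-07-29; 2002-07-31 is on or after that date.
Step 4: 7 days after 2002-07-31 (when the information statement is filed) is 2002-08-07; done 2002-08-01 — timely.
Step 5: 74 days after 2002-08-15 (end of the 14-day objection period, which began when the proxy materials are mailed on 2002-08-01) is 2002-10-28; completed 2002-08-25, before the deadline.
Step 6: the window is 15–31 days after 2002-09-24 (end of the 30-day hold period, which began when the special meeting is convened on 2002-08-25), so 2002-10-09 through 2002-10-25; 2002-10-12 falls inside that range.
Step 7: 21 days after 2002-10-12 (when the certificate of approval is filed) is 2002-11-02; done 2002-10-29 — timely.

None — every step was satisfied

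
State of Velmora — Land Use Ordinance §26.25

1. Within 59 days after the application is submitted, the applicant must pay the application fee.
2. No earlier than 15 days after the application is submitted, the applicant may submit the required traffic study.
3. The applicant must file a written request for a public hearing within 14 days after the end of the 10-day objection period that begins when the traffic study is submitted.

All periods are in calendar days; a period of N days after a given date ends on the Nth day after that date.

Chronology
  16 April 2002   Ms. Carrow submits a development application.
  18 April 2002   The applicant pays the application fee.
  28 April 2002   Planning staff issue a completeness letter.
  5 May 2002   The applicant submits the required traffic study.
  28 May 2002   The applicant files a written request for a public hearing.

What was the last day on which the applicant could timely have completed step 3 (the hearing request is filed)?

The traffic study is submitted on 5 May 2002; the 10-day objection period therefore ends 15 May 2002, and step 3 runs from that date. 14 days after 15 May 2002 is 29 May 2002.

29 May 2002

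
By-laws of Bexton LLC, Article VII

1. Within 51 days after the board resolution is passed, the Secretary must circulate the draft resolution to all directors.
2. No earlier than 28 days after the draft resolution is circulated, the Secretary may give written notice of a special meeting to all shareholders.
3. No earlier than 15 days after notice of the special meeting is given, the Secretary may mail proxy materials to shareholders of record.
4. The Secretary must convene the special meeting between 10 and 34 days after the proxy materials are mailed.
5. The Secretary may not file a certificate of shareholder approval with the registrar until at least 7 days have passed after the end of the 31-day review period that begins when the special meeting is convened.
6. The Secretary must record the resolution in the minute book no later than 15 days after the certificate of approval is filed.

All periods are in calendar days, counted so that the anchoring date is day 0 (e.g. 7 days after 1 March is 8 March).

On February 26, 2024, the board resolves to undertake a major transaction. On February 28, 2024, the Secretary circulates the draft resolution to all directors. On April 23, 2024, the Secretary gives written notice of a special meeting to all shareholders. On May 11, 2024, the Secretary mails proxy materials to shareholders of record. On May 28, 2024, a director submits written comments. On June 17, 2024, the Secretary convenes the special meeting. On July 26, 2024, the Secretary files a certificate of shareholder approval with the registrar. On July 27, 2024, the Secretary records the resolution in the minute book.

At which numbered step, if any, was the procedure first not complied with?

Step 1: 51 days after February 26, 2024 (when the board resolution is passed) is April 17, 2024; February 28, 2024 is within that limit.
Step 2: the earliest permitted date is 28 days after February 28, 2024 (when the draft resolution is circulated), i.e. March 27, 2024; done April 23, 2024, after the minimum wait.
Step 3: the earliest permitted date is 15 days after April 23, 2024 (when notice of the special meeting is given), i.e. May 8, 2024; May 11, 2024 is on or after that date.
Step 4: the window is 10–34 days after May 11, 2024 (when the proxy materials are mailed), so May 21, 2024 through June 14, 2024; June 17, 2024 is 3 days past the end of the window.

Step 4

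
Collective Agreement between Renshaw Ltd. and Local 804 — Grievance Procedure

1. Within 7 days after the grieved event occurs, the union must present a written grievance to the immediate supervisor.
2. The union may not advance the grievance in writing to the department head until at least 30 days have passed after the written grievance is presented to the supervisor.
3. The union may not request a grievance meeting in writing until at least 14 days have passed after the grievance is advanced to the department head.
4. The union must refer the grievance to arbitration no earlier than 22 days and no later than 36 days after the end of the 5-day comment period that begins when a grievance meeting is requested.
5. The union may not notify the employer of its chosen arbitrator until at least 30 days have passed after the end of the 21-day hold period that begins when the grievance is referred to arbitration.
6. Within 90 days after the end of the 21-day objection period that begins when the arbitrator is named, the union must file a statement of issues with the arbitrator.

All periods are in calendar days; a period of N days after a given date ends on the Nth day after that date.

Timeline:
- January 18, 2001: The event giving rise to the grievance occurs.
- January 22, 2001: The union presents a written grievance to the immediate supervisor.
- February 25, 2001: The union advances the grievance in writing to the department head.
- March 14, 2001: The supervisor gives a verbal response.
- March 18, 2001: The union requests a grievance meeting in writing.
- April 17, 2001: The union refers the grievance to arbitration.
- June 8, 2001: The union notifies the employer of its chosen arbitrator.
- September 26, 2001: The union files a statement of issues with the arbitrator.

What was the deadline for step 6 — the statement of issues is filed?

September 27, 2001

The arbitrator is named on June 8, 2001; the 21-day objection period therefore ends June 29, 2001, and step 6 runs from that date. 90 days after June 29, 2001 is September 27, 2001.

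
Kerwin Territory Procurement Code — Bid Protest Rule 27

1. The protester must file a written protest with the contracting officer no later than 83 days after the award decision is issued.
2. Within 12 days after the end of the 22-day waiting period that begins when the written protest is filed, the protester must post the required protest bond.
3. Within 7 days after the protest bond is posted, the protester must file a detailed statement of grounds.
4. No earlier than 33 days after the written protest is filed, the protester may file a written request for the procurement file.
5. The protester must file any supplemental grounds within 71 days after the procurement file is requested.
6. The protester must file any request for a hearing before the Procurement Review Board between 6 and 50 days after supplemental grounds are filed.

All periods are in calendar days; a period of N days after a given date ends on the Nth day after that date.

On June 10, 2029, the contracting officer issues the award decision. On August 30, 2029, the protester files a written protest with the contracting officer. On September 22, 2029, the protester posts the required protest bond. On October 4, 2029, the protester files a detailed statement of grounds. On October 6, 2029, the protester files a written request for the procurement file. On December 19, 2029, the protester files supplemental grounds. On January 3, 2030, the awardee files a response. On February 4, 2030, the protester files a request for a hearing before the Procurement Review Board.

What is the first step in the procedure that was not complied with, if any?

Step 3

Step 1 — counting 83 days from June 10, 2029 (when the award decision is issued) gives a deadline of September 1, 2029; August 30, 2029 is within that limit.
Step 2 — counting 12 days from September 21, 2029 (end of the 22-day waiting period, which began when the written protest is filed on August 30, 2029) gives a deadline of October 3, 2029; September 22, 2029 is within that limit.
Step 3 — counting 7 days from September 22, 2029 (when the protest bond is posted) gives a deadline of September 29, 2029; October 4, 2029 misses that deadline by 5 days.
The procedure was therefore not followed at step 3.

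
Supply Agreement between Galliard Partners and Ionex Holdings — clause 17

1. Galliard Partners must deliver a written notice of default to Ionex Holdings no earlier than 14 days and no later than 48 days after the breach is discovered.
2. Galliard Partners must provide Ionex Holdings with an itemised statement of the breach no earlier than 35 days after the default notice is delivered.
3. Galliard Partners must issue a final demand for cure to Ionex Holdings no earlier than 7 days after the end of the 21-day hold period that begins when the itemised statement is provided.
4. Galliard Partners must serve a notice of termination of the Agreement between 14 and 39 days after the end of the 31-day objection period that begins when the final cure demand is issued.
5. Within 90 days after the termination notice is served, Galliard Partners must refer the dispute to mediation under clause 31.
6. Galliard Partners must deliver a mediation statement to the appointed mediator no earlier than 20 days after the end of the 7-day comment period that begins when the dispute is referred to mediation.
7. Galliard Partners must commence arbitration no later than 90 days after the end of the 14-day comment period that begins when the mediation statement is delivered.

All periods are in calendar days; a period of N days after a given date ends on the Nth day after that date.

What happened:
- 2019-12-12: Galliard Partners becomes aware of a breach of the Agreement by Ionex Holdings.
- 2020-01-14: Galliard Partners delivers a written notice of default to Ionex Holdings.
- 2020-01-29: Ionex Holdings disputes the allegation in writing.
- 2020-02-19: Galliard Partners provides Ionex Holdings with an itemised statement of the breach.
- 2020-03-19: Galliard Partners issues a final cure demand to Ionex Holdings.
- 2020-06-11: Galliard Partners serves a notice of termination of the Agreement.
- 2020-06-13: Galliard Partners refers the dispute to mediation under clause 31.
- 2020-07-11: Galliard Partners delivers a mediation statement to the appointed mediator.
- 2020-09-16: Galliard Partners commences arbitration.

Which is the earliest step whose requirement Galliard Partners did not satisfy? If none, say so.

Step 4

Step 1: the window is 14–48 days after 2019-12-12 (when the breach is discovered), so 2019-12-26 through 2020-01-29; 2020-01-14 falls inside that range.
Step 2: the earliest permitted date is 35 days after 2020-01-14 (when the default notice is delivered), i.e. 2020-02-18; 2020-02-19 is on or after that date.
Step 3: the earliest permitted date is 7 days after 2020-03-11 (end of the 21-day hold period, which began when the itemised statement is provided on 2020-02-19), i.e. 2020-03-18; done 2020-03-19 — permitted.
Step 4: the window is 14–39 days after 2020-04-19 (end of the 31-day objection period, which began when the final cure demand is issued on 2020-03-19), so 2020-05-03 through 2020-05-28; done 2020-06-11 — 14 days after the window closed.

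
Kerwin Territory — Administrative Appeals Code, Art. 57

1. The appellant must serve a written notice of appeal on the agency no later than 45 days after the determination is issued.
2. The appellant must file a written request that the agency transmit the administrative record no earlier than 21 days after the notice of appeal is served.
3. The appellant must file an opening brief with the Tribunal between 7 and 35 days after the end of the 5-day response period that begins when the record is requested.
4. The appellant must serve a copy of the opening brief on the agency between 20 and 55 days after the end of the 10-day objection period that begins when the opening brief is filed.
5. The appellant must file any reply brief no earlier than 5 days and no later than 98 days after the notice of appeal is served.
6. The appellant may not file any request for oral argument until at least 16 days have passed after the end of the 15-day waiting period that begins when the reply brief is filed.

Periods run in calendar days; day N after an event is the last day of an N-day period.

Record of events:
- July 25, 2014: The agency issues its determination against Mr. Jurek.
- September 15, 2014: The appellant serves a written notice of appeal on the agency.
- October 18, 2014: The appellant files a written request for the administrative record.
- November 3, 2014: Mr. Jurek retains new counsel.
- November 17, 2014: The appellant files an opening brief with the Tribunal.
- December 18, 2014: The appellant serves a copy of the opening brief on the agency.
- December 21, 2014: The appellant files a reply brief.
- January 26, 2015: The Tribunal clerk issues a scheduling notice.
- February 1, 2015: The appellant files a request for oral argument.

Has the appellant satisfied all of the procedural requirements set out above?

Step 1 — counting 45 days from July 25, 2014 (when the determination is issued) gives a deadline of September 8, 2014; not done until September 15, 2014, 7 days after the deadline.
The analysis stops there.

No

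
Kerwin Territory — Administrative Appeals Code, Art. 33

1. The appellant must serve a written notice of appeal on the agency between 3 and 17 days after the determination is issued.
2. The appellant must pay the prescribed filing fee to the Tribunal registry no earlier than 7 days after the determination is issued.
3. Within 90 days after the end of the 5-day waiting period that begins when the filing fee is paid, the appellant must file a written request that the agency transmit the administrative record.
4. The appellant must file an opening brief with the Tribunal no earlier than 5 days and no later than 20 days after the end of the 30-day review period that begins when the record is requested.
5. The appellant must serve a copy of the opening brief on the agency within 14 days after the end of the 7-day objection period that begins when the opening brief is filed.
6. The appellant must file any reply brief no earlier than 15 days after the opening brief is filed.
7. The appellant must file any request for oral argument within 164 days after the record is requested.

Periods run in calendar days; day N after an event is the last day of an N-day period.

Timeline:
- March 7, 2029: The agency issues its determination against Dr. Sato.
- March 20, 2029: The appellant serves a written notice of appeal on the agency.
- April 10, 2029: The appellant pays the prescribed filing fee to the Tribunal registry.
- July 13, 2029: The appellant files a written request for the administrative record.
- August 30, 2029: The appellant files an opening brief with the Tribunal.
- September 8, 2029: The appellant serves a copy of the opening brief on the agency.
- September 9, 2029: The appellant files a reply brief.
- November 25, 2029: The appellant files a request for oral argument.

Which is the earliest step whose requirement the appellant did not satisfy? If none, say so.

Step 6

Step 1 — 3 and 17 days from March 7, 2029 (when the determination is issued) are March 10, 2029 and March 24, 2029 respectively; done March 20, 2029 — within the window.
Step 2 — must wait 7 days from March 7, 2029 (when the determination is issued), so not before March 14, 2029; April 10, 2029 is on or after that date.
Step 3 — counting 90 days from April 15, 2029 (end of the 5-day waiting period, which began when the filing fee is paid on April 10, 2029) gives a deadline of July 14, 2029; completed July 13, 2029, before the deadline.
Step 4 — 5 and 20 days from August 12, 2029 (end of the 30-day review period, which began when the record is requested on July 13, 2029) are August 17, 2029 and September 1, 2029 respectively; August 30, 2029 falls inside that range.
Step 5 — counting 14 days from September 6, 2029 (end of the 7-day objection period, which began when the opening brief is filed on August 30, 2029) gives a deadline of September 20, 2029; September 8, 2029 is within that limit.
Step 6 — must wait 15 days from August 30, 2029 (when the opening brief is filed), so not before September 14, 2029; September 9, 2029 is 5 days before the earliest permitted date.
The procedure was therefore not followed at step 6.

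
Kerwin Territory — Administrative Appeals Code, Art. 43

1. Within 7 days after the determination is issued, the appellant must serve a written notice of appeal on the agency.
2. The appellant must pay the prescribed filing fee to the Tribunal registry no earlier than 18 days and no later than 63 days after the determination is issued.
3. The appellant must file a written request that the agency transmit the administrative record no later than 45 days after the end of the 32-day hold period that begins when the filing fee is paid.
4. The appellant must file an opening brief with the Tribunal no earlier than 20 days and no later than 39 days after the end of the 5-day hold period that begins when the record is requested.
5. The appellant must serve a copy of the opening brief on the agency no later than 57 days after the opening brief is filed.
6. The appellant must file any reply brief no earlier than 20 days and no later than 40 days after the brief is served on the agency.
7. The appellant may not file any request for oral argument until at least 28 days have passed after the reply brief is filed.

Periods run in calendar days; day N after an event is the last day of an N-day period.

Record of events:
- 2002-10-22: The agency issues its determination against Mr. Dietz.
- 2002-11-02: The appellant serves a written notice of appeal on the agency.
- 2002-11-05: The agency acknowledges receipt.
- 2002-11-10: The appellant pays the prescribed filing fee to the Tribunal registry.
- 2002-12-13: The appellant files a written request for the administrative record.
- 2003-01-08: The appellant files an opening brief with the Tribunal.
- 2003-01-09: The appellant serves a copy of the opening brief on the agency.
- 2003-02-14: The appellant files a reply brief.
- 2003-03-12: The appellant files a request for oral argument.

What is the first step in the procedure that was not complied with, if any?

Step 1

(1) due by 2002-10-22 + 7 days = 2002-10-29; not done until 2002-11-02, 4 days after the deadline.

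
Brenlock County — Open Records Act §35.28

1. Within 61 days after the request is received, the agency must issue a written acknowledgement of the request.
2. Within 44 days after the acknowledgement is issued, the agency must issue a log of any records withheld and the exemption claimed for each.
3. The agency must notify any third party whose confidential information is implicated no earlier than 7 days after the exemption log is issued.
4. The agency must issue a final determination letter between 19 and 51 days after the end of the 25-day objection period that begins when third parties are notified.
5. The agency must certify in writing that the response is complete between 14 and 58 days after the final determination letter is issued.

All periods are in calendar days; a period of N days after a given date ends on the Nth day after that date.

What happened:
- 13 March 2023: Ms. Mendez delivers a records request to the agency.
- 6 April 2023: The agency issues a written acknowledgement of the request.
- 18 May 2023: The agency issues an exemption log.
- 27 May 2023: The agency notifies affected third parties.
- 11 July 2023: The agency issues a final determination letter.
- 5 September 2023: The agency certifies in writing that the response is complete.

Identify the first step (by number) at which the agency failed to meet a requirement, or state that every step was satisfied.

None — every step was satisfied

(1) due by 13 March 2023 + 61 days = 13 May 2023; done 6 April 2023 — timely.
(2) due by 6 April 2023 + 44 days = 20 May 2023; 18 May 2023 is within that limit.
(3) permitted from 18 May 2023 + 7 days = 25 May 2023 onward; 27 May 2023 is on or after that date.
(4) the permitted window runs from 21 June 2023 + 19 = 10 July 2023 to 21 June 2023 + 51 = 11 August 2023; done 11 July 2023 — within the window.
(5) the permitted window runs from 11 July 2023 + 14 = 25 July 2023 to 11 July 2023 + 58 = 7 September 2023; 5 September 2023 falls inside that range.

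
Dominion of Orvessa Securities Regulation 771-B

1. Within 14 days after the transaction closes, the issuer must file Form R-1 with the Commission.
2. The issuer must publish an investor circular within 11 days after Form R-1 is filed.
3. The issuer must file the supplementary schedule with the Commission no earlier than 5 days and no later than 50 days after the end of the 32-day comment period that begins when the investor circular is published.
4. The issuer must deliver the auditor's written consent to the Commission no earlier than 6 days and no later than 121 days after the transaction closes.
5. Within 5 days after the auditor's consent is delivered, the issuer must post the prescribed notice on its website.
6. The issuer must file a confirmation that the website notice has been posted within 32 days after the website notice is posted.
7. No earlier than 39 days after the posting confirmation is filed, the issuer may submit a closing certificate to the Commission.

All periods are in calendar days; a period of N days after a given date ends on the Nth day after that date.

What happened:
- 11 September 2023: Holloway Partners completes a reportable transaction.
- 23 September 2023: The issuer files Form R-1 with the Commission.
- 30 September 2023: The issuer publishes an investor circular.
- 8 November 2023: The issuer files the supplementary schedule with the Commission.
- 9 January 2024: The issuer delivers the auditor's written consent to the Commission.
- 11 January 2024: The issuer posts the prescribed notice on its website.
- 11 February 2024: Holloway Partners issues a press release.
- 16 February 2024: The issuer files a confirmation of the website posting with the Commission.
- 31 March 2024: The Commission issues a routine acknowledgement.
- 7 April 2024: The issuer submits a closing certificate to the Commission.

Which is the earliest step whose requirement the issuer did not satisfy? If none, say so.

Step 6

Step 1: 14 days after 11 September 2023 (when the transaction closes) is 25 September 2023; done 23 September 2023 — timely.
Step 2: 11 days after 23 September 2023 (when Form R-1 is filed) is 4 October 2023; completed 30 September 2023, before the deadline.
Step 3: the window is 5–50 days after 1 November 2023 (end of the 32-day comment period, which began when the investor circular is published on 30 September 2023), so 6 November 2023 through 21 December 2023; done 8 November 2023, which is between those dates.
Step 4: the window is 6–121 days after 11 September 2023 (when the transaction closes), so 17 September 2023 through 10 January 2024; done 9 January 2024, which is between those dates.
Step 5: 5 days after 9 January 2024 (when the auditor's consent is delivered) is 14 January 2024; 11 January 2024 is within that limit.
Step 6: 32 days after 11 January 2024 (when the website notice is posted) is 12 February 2024; done 16 February 2024 — 4 days late.
Later steps need not be reached.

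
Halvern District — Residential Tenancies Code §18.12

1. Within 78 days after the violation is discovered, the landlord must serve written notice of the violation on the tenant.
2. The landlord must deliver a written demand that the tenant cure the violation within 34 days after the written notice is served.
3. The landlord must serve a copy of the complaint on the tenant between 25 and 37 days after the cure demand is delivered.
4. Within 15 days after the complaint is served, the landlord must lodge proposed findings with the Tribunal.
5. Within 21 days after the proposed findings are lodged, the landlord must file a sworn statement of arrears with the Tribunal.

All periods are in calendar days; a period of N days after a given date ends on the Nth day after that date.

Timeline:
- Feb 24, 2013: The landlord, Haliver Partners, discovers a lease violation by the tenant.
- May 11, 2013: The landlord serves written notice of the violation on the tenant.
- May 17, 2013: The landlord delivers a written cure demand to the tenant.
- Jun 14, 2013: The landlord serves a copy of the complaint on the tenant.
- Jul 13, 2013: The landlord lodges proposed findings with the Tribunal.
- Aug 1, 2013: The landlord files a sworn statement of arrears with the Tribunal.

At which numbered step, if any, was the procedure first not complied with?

Step 4

Step 1: 78 days after Feb 24, 2013 (when the violation is discovered) is May 13, 2013; done May 11, 2013 — timely.
Step 2: 34 days after May 11, 2013 (when the written notice is served) is Jun 14, 2013; done May 17, 2013 — timely.
Step 3: the window is 25–37 days after May 17, 2013 (when the cure demand is delivered), so Jun 11, 2013 through Jun 23, 2013; done Jun 14, 2013, which is between those dates.
Step 4: 15 days after Jun 14, 2013 (when the complaint is served) is Jun 29, 2013; done Jul 13, 2013 — 14 days late.
The procedure was therefore not followed at step 4.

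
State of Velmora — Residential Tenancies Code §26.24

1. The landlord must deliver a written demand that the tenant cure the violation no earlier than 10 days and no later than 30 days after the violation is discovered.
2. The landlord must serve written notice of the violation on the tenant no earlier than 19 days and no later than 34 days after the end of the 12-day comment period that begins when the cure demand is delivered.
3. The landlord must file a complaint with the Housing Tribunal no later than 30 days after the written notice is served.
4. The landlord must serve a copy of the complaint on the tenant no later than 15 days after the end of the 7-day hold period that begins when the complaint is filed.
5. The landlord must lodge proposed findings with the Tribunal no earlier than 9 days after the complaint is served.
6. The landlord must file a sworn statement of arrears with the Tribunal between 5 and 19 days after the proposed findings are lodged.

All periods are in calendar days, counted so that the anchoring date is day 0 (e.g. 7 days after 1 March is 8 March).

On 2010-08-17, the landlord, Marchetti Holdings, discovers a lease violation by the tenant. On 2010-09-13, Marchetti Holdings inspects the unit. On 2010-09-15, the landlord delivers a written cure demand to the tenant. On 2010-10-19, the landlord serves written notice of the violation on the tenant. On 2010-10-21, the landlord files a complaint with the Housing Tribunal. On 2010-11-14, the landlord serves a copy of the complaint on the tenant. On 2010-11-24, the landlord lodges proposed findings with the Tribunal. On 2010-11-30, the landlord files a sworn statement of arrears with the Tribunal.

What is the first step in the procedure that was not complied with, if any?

Step 4

Step 1 — 10 and 30 days from 2010-08-17 (when the violation is discovered) are 2010-08-27 and 2010-09-16 respectively; done 2010-09-15, which is between those dates.
Step 2 — 19 and 34 days from 2010-09-27 (end of the 12-day comment period, which began when the cure demand is delivered on 2010-09-15) are 2010-10-16 and 2010-10-31 respectively; done 2010-10-19, which is between those dates.
Step 3 — counting 30 days from 2010-10-19 (when the written notice is served) gives a deadline of 2010-11-18; done 2010-10-21 — timely.
Step 4 — counting 15 days from 2010-10-28 (end of the 7-day hold period, which began when the complaint is filed on 2010-10-21) gives a deadline of 2010-11-12; done 2010-11-14 — 2 days late.
Later steps need not be reached.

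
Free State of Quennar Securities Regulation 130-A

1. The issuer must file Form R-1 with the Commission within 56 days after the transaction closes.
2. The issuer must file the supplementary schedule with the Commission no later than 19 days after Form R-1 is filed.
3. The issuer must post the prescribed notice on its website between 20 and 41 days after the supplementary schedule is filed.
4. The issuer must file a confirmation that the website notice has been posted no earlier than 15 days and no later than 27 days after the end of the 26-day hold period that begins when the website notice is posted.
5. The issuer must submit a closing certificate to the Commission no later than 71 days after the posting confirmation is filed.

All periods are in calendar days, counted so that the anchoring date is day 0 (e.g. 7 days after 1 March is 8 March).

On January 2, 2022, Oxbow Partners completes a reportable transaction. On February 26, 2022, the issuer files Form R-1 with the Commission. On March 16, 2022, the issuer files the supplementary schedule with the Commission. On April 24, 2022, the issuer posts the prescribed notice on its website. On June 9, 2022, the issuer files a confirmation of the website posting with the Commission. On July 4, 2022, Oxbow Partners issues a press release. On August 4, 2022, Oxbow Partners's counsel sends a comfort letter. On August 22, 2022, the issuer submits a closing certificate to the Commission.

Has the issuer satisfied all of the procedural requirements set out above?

(1) due by January 2, 2022 + 56 days = February 27, 2022; February 26, 2022 is within that limit.
(2) due by February 26, 2022 + 19 days = March 17, 2022; completed March 16, 2022, before the deadline.
(3) the permitted window runs from March 16, 2022 + 20 = April 5, 2022 to March 16, 2022 + 41 = April 26, 2022; done April 24, 2022, which is between those dates.
(4) the permitted window runs from May 20, 2022 + 15 = June 4, 2022 to May 20, 2022 + 27 = June 16, 2022; done June 9, 2022, which is between those dates.
(5) due by June 9, 2022 + 71 days = August 19, 2022; done August 22, 2022 — 3 days late.
That is the first point of non-compliance.

No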